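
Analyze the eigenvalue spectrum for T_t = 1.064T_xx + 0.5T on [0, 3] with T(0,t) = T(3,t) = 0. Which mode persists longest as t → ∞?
Eigenvalues: λₙ = 1.064n²π²/3² - 0.5.
First three modes:
  n=1: λ₁ = 1.064π²/3² - 0.5 ≈ 0.667
  n=2: λ₂ = 4.256π²/3² - 0.5 ≈ 4.167
  n=3: λ₃ = 9.576π²/3² - 0.5 ≈ 10.001
Since 1.064π²/3² ≈ 1.167 > 0.5, all λₙ > 0.
The n=1 mode decays slowest → dominates as t → ∞.
Asymptotic: T ~ c₁ sin(πx/3) e^{-λ₁t} with decay rate λ₁ ≈ 0.667.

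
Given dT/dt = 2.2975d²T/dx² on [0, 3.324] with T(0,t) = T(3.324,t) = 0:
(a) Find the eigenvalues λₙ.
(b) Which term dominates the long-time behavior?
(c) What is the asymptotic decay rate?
Eigenvalues: λₙ = 2.2975n²π²/3.324².
First three modes:
  n=1: λ₁ = 2.2975π²/3.324² ≈ 2.052
  n=2: λ₂ = 9.19π²/3.324² ≈ 8.209 (4× faster decay)
  n=3: λ₃ = 20.6775π²/3.324² ≈ 18.47 (9× faster decay)
As t → ∞, higher modes decay exponentially faster. The n=1 mode dominates: T ~ c₁ sin(πx/3.324) e^{-λ₁t}.
Decay rate: λ₁ = 2.2975π²/3.324² ≈ 2.052.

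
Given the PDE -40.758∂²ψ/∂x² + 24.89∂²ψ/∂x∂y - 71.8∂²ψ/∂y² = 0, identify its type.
The second-order coefficients are A = -40.758, B = 24.89, C = -71.8. Since B² - 4AC = -11086.1855 < 0, this is an elliptic PDE.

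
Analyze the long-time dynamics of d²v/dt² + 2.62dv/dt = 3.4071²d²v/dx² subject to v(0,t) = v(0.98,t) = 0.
Long-time behavior: v → 0. Damping (γ=2.62) dissipates energy; oscillations decay exponentially.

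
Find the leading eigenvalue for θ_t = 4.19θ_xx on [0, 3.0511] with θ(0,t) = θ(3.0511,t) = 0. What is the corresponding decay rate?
Eigenvalues: λₙ = 4.19n²π²/3.0511².
First three modes:
  n=1: λ₁ = 4.19π²/3.0511² ≈ 4.442
  n=2: λ₂ = 16.76π²/3.0511² ≈ 17.769 (4× faster decay)
  n=3: λ₃ = 37.71π²/3.0511² ≈ 39.98 (9× faster decay)
As t → ∞, higher modes decay exponentially faster. The n=1 mode dominates: θ ~ c₁ sin(πx/3.0511) e^{-λ₁t}.
Decay rate: λ₁ = 4.19π²/3.0511² ≈ 4.442.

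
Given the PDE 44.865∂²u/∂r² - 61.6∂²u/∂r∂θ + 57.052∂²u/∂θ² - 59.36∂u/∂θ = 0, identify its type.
The second-order coefficients are A = 44.865, B = -61.6, C = 57.052. Since B² - 4AC = -6443.99192 < 0, this is an elliptic PDE.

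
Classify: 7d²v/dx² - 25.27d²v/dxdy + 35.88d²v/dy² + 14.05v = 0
Elliptic (discriminant = -366.0671).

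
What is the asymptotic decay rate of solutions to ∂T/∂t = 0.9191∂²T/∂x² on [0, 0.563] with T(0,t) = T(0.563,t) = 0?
Eigenvalues: λₙ = 0.9191n²π²/0.563².
First three modes:
  n=1: λ₁ = 0.9191π²/0.563² ≈ 28.618
  n=2: λ₂ = 3.6764π²/0.563² ≈ 114.474 (4× faster decay)
  n=3: λ₃ = 8.2719π²/0.563² ≈ 257.566 (9× faster decay)
As t → ∞, higher modes decay exponentially faster. The n=1 mode dominates: T ~ c₁ sin(πx/0.563) e^{-λ₁t}.
Decay rate: λ₁ = 0.9191π²/0.563² ≈ 28.618.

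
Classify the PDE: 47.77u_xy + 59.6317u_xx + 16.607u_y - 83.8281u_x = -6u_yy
Rewriting in standard form: 59.6317u_xx + 47.77u_xy + 6u_yy - 83.8281u_x + 16.607u_y = 0. A = 59.6317, B = 47.77, C = 6. Discriminant B² - 4AC = 850.8121. Since 850.8121 > 0, hyperbolic.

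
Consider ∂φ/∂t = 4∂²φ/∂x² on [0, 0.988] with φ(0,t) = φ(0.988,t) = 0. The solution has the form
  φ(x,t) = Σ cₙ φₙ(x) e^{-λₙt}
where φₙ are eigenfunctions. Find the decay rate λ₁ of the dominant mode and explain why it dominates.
Eigenvalues: λₙ = 4n²π²/0.988².
First three modes:
  n=1: λ₁ = 4π²/0.988² ≈ 40.443
  n=2: λ₂ = 16π²/0.988² ≈ 161.773 (4× faster decay)
  n=3: λ₃ = 36π²/0.988² ≈ 363.989 (9× faster decay)
As t → ∞, higher modes decay exponentially faster. The n=1 mode dominates: φ ~ c₁ sin(πx/0.988) e^{-λ₁t}.
Decay rate: λ₁ = 4π²/0.988² ≈ 40.443.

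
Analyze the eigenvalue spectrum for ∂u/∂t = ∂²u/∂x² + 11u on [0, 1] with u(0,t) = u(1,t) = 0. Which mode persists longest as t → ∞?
Eigenvalues: λₙ = n²π²/1² - 11.
First three modes:
  n=1: λ₁ = π² - 11 ≈ -1.13
  n=2: λ₂ = 4π² - 11 ≈ 28.478
  n=3: λ₃ = 9π² - 11 ≈ 77.826
Since π² ≈ 9.87 < 11, λ₁ < 0.
The n=1 mode grows fastest (−λₙ is largest for n=1) → dominates.
Asymptotic: u ~ c₁ sin(πx/1) e^{1.13t} (exponential growth at rate −λ₁ ≈ 1.13).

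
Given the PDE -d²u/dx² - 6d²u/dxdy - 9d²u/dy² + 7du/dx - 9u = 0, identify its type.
The second-order coefficients are A = -1, B = -6, C = -9. Since B² - 4AC = 0 = 0, this is a parabolic PDE.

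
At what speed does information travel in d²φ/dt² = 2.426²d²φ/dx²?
Speed = 2.426. Information travels along characteristics x = x₀ ± 2.426t.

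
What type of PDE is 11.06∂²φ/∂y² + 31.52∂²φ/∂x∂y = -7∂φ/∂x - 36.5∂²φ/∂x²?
Rewriting in standard form: 36.5∂²φ/∂x² + 31.52∂²φ/∂x∂y + 11.06∂²φ/∂y² + 7∂φ/∂x = 0. With A = 36.5, B = 31.52, C = 11.06, the discriminant is -621.2496. This is an elliptic PDE.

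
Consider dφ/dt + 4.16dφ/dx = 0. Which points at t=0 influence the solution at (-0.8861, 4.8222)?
A single point: x = -20.946452. The characteristic through (-0.8861, 4.8222) is x - 4.16t = const, so x = -0.8861 - 4.16·4.8222 = -20.946452.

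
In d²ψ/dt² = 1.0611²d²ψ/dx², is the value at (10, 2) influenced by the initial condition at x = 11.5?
Yes. The domain of dependence is [7.8778, 12.1222], and 11.5 ∈ [7.8778, 12.1222].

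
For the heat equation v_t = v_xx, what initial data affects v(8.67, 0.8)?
The entire real line. The heat equation has infinite propagation speed: any initial disturbance instantly affects all points (though exponentially small far away).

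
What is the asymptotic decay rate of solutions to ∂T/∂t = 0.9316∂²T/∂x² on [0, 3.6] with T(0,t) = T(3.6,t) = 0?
Eigenvalues: λₙ = 0.9316n²π²/3.6².
First three modes:
  n=1: λ₁ = 0.9316π²/3.6² ≈ 0.709
  n=2: λ₂ = 3.7264π²/3.6² ≈ 2.838 (4× faster decay)
  n=3: λ₃ = 8.3844π²/3.6² ≈ 6.385 (9× faster decay)
As t → ∞, higher modes decay exponentially faster. The n=1 mode dominates: T ~ c₁ sin(πx/3.6) e^{-λ₁t}.
Decay rate: λ₁ = 0.9316π²/3.6² ≈ 0.709.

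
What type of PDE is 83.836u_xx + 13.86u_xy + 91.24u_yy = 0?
With A = 83.836, B = 13.86, C = 91.24, the discriminant is -30404.68696. This is an elliptic PDE.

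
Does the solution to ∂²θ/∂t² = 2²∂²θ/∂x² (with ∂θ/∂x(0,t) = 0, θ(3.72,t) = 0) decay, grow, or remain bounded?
θ oscillates (no decay). Energy is conserved; the solution oscillates indefinitely as standing waves.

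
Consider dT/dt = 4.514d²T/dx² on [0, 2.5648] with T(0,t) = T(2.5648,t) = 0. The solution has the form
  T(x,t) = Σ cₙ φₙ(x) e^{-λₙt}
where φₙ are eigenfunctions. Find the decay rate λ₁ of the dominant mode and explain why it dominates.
Eigenvalues: λₙ = 4.514n²π²/2.5648².
First three modes:
  n=1: λ₁ = 4.514π²/2.5648² ≈ 6.773
  n=2: λ₂ = 18.056π²/2.5648² ≈ 27.09 (4× faster decay)
  n=3: λ₃ = 40.626π²/2.5648² ≈ 60.953 (9× faster decay)
As t → ∞, higher modes decay exponentially faster. The n=1 mode dominates: T ~ c₁ sin(πx/2.5648) e^{-λ₁t}.
Decay rate: λ₁ = 4.514π²/2.5648² ≈ 6.773.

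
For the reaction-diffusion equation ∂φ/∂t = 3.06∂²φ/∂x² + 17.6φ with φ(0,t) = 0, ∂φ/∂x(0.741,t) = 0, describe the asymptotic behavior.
φ grows unboundedly. Reaction dominates diffusion (r=17.6 > κπ²/(4L²)≈13.75); solution grows exponentially.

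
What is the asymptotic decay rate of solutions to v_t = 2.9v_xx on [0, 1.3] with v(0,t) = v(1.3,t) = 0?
Eigenvalues: λₙ = 2.9n²π²/1.3².
First three modes:
  n=1: λ₁ = 2.9π²/1.3² ≈ 16.936
  n=2: λ₂ = 11.6π²/1.3² ≈ 67.744 (4× faster decay)
  n=3: λ₃ = 26.1π²/1.3² ≈ 152.424 (9× faster decay)
As t → ∞, higher modes decay exponentially faster. The n=1 mode dominates: v ~ c₁ sin(πx/1.3) e^{-λ₁t}.
Decay rate: λ₁ = 2.9π²/1.3² ≈ 16.936.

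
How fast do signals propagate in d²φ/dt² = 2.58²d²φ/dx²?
Speed = 2.58. Information travels along characteristics x = x₀ ± 2.58t.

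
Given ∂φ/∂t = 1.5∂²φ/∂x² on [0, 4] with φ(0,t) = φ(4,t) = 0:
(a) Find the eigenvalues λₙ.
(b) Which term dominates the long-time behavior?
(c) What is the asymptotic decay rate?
Eigenvalues: λₙ = 1.5n²π²/4².
First three modes:
  n=1: λ₁ = 1.5π²/4² ≈ 0.925
  n=2: λ₂ = 6π²/4² ≈ 3.701 (4× faster decay)
  n=3: λ₃ = 13.5π²/4² ≈ 8.327 (9× faster decay)
As t → ∞, higher modes decay exponentially faster. The n=1 mode dominates: φ ~ c₁ sin(πx/4) e^{-λ₁t}.
Decay rate: λ₁ = 1.5π²/4² ≈ 0.925.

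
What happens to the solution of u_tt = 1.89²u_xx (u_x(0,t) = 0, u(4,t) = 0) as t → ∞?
u oscillates (no decay). Energy is conserved; the solution oscillates indefinitely as standing waves.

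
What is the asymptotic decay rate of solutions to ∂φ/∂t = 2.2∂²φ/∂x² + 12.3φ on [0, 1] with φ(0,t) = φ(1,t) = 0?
Eigenvalues: λₙ = 2.2n²π²/1² - 12.3.
First three modes:
  n=1: λ₁ = 2.2π² - 12.3 ≈ 9.413
  n=2: λ₂ = 8.8π² - 12.3 ≈ 74.553
  n=3: λ₃ = 19.8π² - 12.3 ≈ 183.118
Since 2.2π² ≈ 21.713 > 12.3, all λₙ > 0.
The n=1 mode decays slowest → dominates as t → ∞.
Asymptotic: φ ~ c₁ sin(πx/1) e^{-λ₁t} with decay rate λ₁ ≈ 9.413.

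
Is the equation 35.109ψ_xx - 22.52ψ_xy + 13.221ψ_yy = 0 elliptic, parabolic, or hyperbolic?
Computing B² - 4AC with A = 35.109, B = -22.52, C = 13.221: discriminant = -1349.553956 (negative). Answer: elliptic.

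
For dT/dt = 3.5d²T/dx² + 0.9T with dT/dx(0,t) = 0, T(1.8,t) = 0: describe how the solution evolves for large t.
T → 0. Diffusion dominates reaction (r=0.9 < κπ²/(4L²)≈2.67); solution decays.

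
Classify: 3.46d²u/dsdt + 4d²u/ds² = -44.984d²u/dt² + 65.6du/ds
Rewriting in standard form: 4d²u/ds² + 3.46d²u/dsdt + 44.984d²u/dt² - 65.6du/ds = 0. Elliptic (discriminant = -707.7724).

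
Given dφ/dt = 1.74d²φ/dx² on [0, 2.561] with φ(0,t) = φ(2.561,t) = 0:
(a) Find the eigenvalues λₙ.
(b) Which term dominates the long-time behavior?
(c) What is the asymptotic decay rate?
Eigenvalues: λₙ = 1.74n²π²/2.561².
First three modes:
  n=1: λ₁ = 1.74π²/2.561² ≈ 2.618
  n=2: λ₂ = 6.96π²/2.561² ≈ 10.473 (4× faster decay)
  n=3: λ₃ = 15.66π²/2.561² ≈ 23.565 (9× faster decay)
As t → ∞, higher modes decay exponentially faster. The n=1 mode dominates: φ ~ c₁ sin(πx/2.561) e^{-λ₁t}.
Decay rate: λ₁ = 1.74π²/2.561² ≈ 2.618.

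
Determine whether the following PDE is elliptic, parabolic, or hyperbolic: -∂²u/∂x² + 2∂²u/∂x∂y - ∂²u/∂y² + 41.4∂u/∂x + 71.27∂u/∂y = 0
Coefficients: A = -1, B = 2, C = -1. B² - 4AC = 0, which is zero, so the equation is parabolic.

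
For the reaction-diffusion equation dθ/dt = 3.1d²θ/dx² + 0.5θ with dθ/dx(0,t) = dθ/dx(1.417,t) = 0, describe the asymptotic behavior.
θ grows unboundedly. With Neumann BCs the constant mode has diffusion eigenvalue 0, so any r > 0 makes it grow like e^(0.5t); solution grows exponentially.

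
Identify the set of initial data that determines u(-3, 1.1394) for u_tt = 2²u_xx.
Domain of dependence: [-5.2788, -0.7212]. Signals travel at speed 2, so data within |x - -3| ≤ 2·1.1394 = 2.2788 can reach the point.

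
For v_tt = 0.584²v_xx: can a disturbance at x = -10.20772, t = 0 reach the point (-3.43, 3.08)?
No. The domain of dependence is [-5.22872, -1.63128], and -10.20772 is outside this interval.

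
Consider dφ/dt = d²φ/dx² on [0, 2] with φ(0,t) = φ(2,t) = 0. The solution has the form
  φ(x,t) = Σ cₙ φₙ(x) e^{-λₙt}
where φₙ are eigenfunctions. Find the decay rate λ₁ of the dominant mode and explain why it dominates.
Eigenvalues: λₙ = n²π²/2².
First three modes:
  n=1: λ₁ = π²/2² ≈ 2.467
  n=2: λ₂ = 4π²/2² ≈ 9.87 (4× faster decay)
  n=3: λ₃ = 9π²/2² ≈ 22.207 (9× faster decay)
As t → ∞, higher modes decay exponentially faster. The n=1 mode dominates: φ ~ c₁ sin(πx/2) e^{-λ₁t}.
Decay rate: λ₁ = π²/2² ≈ 2.467.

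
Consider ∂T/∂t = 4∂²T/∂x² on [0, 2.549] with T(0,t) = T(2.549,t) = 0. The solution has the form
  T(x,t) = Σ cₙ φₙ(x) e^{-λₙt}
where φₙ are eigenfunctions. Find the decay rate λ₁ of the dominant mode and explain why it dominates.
Eigenvalues: λₙ = 4n²π²/2.549².
First three modes:
  n=1: λ₁ = 4π²/2.549² ≈ 6.076
  n=2: λ₂ = 16π²/2.549² ≈ 24.304 (4× faster decay)
  n=3: λ₃ = 36π²/2.549² ≈ 54.684 (9× faster decay)
As t → ∞, higher modes decay exponentially faster. The n=1 mode dominates: T ~ c₁ sin(πx/2.549) e^{-λ₁t}.
Decay rate: λ₁ = 4π²/2.549² ≈ 6.076.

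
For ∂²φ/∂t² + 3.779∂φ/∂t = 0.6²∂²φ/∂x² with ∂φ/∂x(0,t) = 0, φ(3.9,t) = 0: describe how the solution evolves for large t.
φ → 0. Damping (γ=3.779) dissipates energy; oscillations decay exponentially.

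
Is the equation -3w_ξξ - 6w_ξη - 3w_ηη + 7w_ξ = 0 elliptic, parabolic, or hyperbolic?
Computing B² - 4AC with A = -3, B = -6, C = -3: discriminant = 0 (zero). Answer: parabolic.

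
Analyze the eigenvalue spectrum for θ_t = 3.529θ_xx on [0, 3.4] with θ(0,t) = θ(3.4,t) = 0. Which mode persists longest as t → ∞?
Eigenvalues: λₙ = 3.529n²π²/3.4².
First three modes:
  n=1: λ₁ = 3.529π²/3.4² ≈ 3.013
  n=2: λ₂ = 14.116π²/3.4² ≈ 12.052 (4× faster decay)
  n=3: λ₃ = 31.761π²/3.4² ≈ 27.117 (9× faster decay)
As t → ∞, higher modes decay exponentially faster. The n=1 mode dominates: θ ~ c₁ sin(πx/3.4) e^{-λ₁t}.
Decay rate: λ₁ = 3.529π²/3.4² ≈ 3.013.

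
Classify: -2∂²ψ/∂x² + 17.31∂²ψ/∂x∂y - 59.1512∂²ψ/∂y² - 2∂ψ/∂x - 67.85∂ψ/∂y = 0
Elliptic (discriminant = -173.5735).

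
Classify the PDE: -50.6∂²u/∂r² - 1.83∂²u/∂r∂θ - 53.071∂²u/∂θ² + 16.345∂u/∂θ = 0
A = -50.6, B = -1.83, C = -53.071. Discriminant B² - 4AC = -10738.2215. Since -10738.2215 < 0, elliptic.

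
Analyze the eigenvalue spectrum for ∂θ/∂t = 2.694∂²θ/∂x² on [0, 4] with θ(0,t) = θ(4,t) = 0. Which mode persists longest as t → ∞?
Eigenvalues: λₙ = 2.694n²π²/4².
First three modes:
  n=1: λ₁ = 2.694π²/4² ≈ 1.662
  n=2: λ₂ = 10.776π²/4² ≈ 6.647 (4× faster decay)
  n=3: λ₃ = 24.246π²/4² ≈ 14.956 (9× faster decay)
As t → ∞, higher modes decay exponentially faster. The n=1 mode dominates: θ ~ c₁ sin(πx/4) e^{-λ₁t}.
Decay rate: λ₁ = 2.694π²/4² ≈ 1.662.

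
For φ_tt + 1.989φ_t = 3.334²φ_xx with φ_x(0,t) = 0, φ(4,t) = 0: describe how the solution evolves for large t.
φ → 0. Damping (γ=1.989) dissipates energy; oscillations decay exponentially.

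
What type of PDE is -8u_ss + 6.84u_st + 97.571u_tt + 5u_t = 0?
With A = -8, B = 6.84, C = 97.571, the discriminant is 3169.0576. This is a hyperbolic PDE.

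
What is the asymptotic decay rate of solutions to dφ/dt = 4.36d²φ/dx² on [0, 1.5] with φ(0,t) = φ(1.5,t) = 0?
Eigenvalues: λₙ = 4.36n²π²/1.5².
First three modes:
  n=1: λ₁ = 4.36π²/1.5² ≈ 19.125
  n=2: λ₂ = 17.44π²/1.5² ≈ 76.5 (4× faster decay)
  n=3: λ₃ = 39.24π²/1.5² ≈ 172.126 (9× faster decay)
As t → ∞, higher modes decay exponentially faster. The n=1 mode dominates: φ ~ c₁ sin(πx/1.5) e^{-λ₁t}.
Decay rate: λ₁ = 4.36π²/1.5² ≈ 19.125.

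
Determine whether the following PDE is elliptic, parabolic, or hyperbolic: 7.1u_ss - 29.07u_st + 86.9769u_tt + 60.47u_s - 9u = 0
Coefficients: A = 7.1, B = -29.07, C = 86.9769. B² - 4AC = -1625.07906, which is negative, so the equation is elliptic.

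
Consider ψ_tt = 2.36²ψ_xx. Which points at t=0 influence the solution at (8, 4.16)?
Domain of dependence: [-1.8176, 17.8176]. Signals travel at speed 2.36, so data within |x - 8| ≤ 2.36·4.16 = 9.8176 can reach the point.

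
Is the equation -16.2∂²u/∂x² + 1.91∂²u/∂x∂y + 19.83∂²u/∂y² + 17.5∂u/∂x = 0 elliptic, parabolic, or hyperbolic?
Computing B² - 4AC with A = -16.2, B = 1.91, C = 19.83: discriminant = 1288.6321 (positive). Answer: hyperbolic.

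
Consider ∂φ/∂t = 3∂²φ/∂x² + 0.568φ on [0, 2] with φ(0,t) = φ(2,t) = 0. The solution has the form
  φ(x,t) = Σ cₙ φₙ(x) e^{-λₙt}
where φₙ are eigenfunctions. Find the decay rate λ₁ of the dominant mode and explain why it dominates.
Eigenvalues: λₙ = 3n²π²/2² - 0.568.
First three modes:
  n=1: λ₁ = 3π²/2² - 0.568 ≈ 6.834
  n=2: λ₂ = 12π²/2² - 0.568 ≈ 29.041
  n=3: λ₃ = 27π²/2² - 0.568 ≈ 66.052
Since 3π²/2² ≈ 7.402 > 0.568, all λₙ > 0.
The n=1 mode decays slowest → dominates as t → ∞.
Asymptotic: φ ~ c₁ sin(πx/2) e^{-λ₁t} with decay rate λ₁ ≈ 6.834.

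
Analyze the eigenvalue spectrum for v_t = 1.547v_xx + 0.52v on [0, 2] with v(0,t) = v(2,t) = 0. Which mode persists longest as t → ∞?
Eigenvalues: λₙ = 1.547n²π²/2² - 0.52.
First three modes:
  n=1: λ₁ = 1.547π²/2² - 0.52 ≈ 3.297
  n=2: λ₂ = 6.188π²/2² - 0.52 ≈ 14.748
  n=3: λ₃ = 13.923π²/2² - 0.52 ≈ 33.834
Since 1.547π²/2² ≈ 3.817 > 0.52, all λₙ > 0.
The n=1 mode decays slowest → dominates as t → ∞.
Asymptotic: v ~ c₁ sin(πx/2) e^{-λ₁t} with decay rate λ₁ ≈ 3.297.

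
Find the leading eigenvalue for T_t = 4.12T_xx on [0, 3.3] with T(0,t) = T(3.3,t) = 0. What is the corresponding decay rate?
Eigenvalues: λₙ = 4.12n²π²/3.3².
First three modes:
  n=1: λ₁ = 4.12π²/3.3² ≈ 3.734
  n=2: λ₂ = 16.48π²/3.3² ≈ 14.936 (4× faster decay)
  n=3: λ₃ = 37.08π²/3.3² ≈ 33.606 (9× faster decay)
As t → ∞, higher modes decay exponentially faster. The n=1 mode dominates: T ~ c₁ sin(πx/3.3) e^{-λ₁t}.
Decay rate: λ₁ = 4.12π²/3.3² ≈ 3.734.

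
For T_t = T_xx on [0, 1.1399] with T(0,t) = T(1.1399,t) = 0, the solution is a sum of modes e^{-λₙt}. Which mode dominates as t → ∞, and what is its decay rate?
Eigenvalues: λₙ = n²π²/1.1399².
First three modes:
  n=1: λ₁ = π²/1.1399² ≈ 7.596
  n=2: λ₂ = 4π²/1.1399² ≈ 30.383 (4× faster decay)
  n=3: λ₃ = 9π²/1.1399² ≈ 68.361 (9× faster decay)
As t → ∞, higher modes decay exponentially faster. The n=1 mode dominates: T ~ c₁ sin(πx/1.1399) e^{-λ₁t}.
Decay rate: λ₁ = π²/1.1399² ≈ 7.596.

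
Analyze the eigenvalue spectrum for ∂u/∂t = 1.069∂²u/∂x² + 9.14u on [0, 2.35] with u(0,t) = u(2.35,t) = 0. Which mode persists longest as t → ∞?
Eigenvalues: λₙ = 1.069n²π²/2.35² - 9.14.
First three modes:
  n=1: λ₁ = 1.069π²/2.35² - 9.14 ≈ -7.23
  n=2: λ₂ = 4.276π²/2.35² - 9.14 ≈ -1.498
  n=3: λ₃ = 9.621π²/2.35² - 9.14 ≈ 8.054
Since 1.069π²/2.35² ≈ 1.91 < 9.14, λ₁ < 0.
The n=1 mode grows fastest (−λₙ is largest for n=1) → dominates.
Asymptotic: u ~ c₁ sin(πx/2.35) e^{7.23t} (exponential growth at rate −λ₁ ≈ 7.23).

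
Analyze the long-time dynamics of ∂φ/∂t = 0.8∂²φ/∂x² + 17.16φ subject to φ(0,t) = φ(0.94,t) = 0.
Long-time behavior: φ grows unboundedly. Reaction dominates diffusion (r=17.16 > κπ²/L²≈8.94); solution grows exponentially.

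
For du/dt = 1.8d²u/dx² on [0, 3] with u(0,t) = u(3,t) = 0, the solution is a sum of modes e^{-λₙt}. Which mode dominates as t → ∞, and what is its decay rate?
Eigenvalues: λₙ = 1.8n²π²/3².
First three modes:
  n=1: λ₁ = 1.8π²/3² ≈ 1.974
  n=2: λ₂ = 7.2π²/3² ≈ 7.896 (4× faster decay)
  n=3: λ₃ = 16.2π²/3² ≈ 17.765 (9× faster decay)
As t → ∞, higher modes decay exponentially faster. The n=1 mode dominates: u ~ c₁ sin(πx/3) e^{-λ₁t}.
Decay rate: λ₁ = 1.8π²/3² ≈ 1.974.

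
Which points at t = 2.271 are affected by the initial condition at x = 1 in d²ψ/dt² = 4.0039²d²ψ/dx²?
Domain of influence: [-8.0928569, 10.0928569]. Data at x = 1 spreads outward at speed 4.0039.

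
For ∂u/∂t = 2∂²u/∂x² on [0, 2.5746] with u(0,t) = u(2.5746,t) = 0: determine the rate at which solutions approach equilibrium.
Eigenvalues: λₙ = 2n²π²/2.5746².
First three modes:
  n=1: λ₁ = 2π²/2.5746² ≈ 2.978
  n=2: λ₂ = 8π²/2.5746² ≈ 11.912 (4× faster decay)
  n=3: λ₃ = 18π²/2.5746² ≈ 26.801 (9× faster decay)
As t → ∞, higher modes decay exponentially faster. The n=1 mode dominates: u ~ c₁ sin(πx/2.5746) e^{-λ₁t}.
Decay rate: λ₁ = 2π²/2.5746² ≈ 2.978.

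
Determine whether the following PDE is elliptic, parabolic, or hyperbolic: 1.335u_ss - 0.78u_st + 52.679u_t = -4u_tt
Rewriting in standard form: 1.335u_ss - 0.78u_st + 4u_tt + 52.679u_t = 0. Coefficients: A = 1.335, B = -0.78, C = 4. B² - 4AC = -20.7516, which is negative, so the equation is elliptic.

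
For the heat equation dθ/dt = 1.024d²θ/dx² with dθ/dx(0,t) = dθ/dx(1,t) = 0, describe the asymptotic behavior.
θ → constant (steady state). Heat is conserved (no flux at boundaries); solution approaches the spatial average.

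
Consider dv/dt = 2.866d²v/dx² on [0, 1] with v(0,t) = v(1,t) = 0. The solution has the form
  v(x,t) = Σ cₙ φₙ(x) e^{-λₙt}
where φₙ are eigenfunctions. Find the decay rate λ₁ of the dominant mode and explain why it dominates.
Eigenvalues: λₙ = 2.866n²π².
First three modes:
  n=1: λ₁ = 2.866π² ≈ 28.286
  n=2: λ₂ = 11.464π² ≈ 113.145 (4× faster decay)
  n=3: λ₃ = 25.794π² ≈ 254.577 (9× faster decay)
As t → ∞, higher modes decay exponentially faster. The n=1 mode dominates: v ~ c₁ sin(πx) e^{-λ₁t}.
Decay rate: λ₁ = 2.866π² ≈ 28.286.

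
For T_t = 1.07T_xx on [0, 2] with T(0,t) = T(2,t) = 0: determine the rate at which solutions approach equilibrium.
Eigenvalues: λₙ = 1.07n²π²/2².
First three modes:
  n=1: λ₁ = 1.07π²/2² ≈ 2.64
  n=2: λ₂ = 4.28π²/2² ≈ 10.56 (4× faster decay)
  n=3: λ₃ = 9.63π²/2² ≈ 23.761 (9× faster decay)
As t → ∞, higher modes decay exponentially faster. The n=1 mode dominates: T ~ c₁ sin(πx/2) e^{-λ₁t}.
Decay rate: λ₁ = 1.07π²/2² ≈ 2.64.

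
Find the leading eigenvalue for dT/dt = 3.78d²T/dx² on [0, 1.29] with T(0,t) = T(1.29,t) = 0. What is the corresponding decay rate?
Eigenvalues: λₙ = 3.78n²π²/1.29².
First three modes:
  n=1: λ₁ = 3.78π²/1.29² ≈ 22.419
  n=2: λ₂ = 15.12π²/1.29² ≈ 89.675 (4× faster decay)
  n=3: λ₃ = 34.02π²/1.29² ≈ 201.769 (9× faster decay)
As t → ∞, higher modes decay exponentially faster. The n=1 mode dominates: T ~ c₁ sin(πx/1.29) e^{-λ₁t}.
Decay rate: λ₁ = 3.78π²/1.29² ≈ 22.419.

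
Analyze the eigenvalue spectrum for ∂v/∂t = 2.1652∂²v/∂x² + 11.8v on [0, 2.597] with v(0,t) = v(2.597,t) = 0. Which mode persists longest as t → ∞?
Eigenvalues: λₙ = 2.1652n²π²/2.597² - 11.8.
First three modes:
  n=1: λ₁ = 2.1652π²/2.597² - 11.8 ≈ -8.631
  n=2: λ₂ = 8.6608π²/2.597² - 11.8 ≈ 0.874
  n=3: λ₃ = 19.4868π²/2.597² - 11.8 ≈ 16.717
Since 2.1652π²/2.597² ≈ 3.169 < 11.8, λ₁ < 0.
The n=1 mode grows fastest (−λₙ is largest for n=1) → dominates.
Asymptotic: v ~ c₁ sin(πx/2.597) e^{8.631t} (exponential growth at rate −λ₁ ≈ 8.631).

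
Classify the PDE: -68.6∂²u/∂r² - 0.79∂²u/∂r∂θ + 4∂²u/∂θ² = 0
A = -68.6, B = -0.79, C = 4. Discriminant B² - 4AC = 1098.2241. Since 1098.2241 > 0, hyperbolic.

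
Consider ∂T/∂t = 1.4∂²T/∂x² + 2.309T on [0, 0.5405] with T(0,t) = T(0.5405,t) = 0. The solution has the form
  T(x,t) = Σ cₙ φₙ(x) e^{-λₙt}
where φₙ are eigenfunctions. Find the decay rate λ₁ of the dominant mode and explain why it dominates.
Eigenvalues: λₙ = 1.4n²π²/0.5405² - 2.309.
First three modes:
  n=1: λ₁ = 1.4π²/0.5405² - 2.309 ≈ 44.988
  n=2: λ₂ = 5.6π²/0.5405² - 2.309 ≈ 186.88
  n=3: λ₃ = 12.6π²/0.5405² - 2.309 ≈ 423.367
Since 1.4π²/0.5405² ≈ 47.297 > 2.309, all λₙ > 0.
The n=1 mode decays slowest → dominates as t → ∞.
Asymptotic: T ~ c₁ sin(πx/0.5405) e^{-λ₁t} with decay rate λ₁ ≈ 44.988.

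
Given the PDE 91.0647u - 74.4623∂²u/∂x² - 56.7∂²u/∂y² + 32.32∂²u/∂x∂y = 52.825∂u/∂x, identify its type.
Rewriting in standard form: -74.4623∂²u/∂x² + 32.32∂²u/∂x∂y - 56.7∂²u/∂y² - 52.825∂u/∂x + 91.0647u = 0. The second-order coefficients are A = -74.4623, B = 32.32, C = -56.7. Since B² - 4AC = -15843.46724 < 0, this is an elliptic PDE.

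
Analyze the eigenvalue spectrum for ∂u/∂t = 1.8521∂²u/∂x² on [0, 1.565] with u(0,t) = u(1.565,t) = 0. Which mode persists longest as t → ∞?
Eigenvalues: λₙ = 1.8521n²π²/1.565².
First three modes:
  n=1: λ₁ = 1.8521π²/1.565² ≈ 7.463
  n=2: λ₂ = 7.4084π²/1.565² ≈ 29.854 (4× faster decay)
  n=3: λ₃ = 16.6689π²/1.565² ≈ 67.17 (9× faster decay)
As t → ∞, higher modes decay exponentially faster. The n=1 mode dominates: u ~ c₁ sin(πx/1.565) e^{-λ₁t}.
Decay rate: λ₁ = 1.8521π²/1.565² ≈ 7.463.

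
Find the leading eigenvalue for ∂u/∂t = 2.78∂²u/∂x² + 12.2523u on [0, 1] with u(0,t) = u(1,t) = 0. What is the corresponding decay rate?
Eigenvalues: λₙ = 2.78n²π²/1² - 12.2523.
First three modes:
  n=1: λ₁ = 2.78π² - 12.2523 ≈ 15.185
  n=2: λ₂ = 11.12π² - 12.2523 ≈ 97.498
  n=3: λ₃ = 25.02π² - 12.2523 ≈ 234.685
Since 2.78π² ≈ 27.438 > 12.2523, all λₙ > 0.
The n=1 mode decays slowest → dominates as t → ∞.
Asymptotic: u ~ c₁ sin(πx/1) e^{-λ₁t} with decay rate λ₁ ≈ 15.185.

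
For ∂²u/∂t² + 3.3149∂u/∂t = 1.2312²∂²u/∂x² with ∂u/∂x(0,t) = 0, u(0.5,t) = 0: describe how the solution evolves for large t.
u → 0. Damping (γ=3.3149) dissipates energy; oscillations decay exponentially.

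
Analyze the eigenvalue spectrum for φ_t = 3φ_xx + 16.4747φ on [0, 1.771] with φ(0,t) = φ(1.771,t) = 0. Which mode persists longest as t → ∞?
Eigenvalues: λₙ = 3n²π²/1.771² - 16.4747.
First three modes:
  n=1: λ₁ = 3π²/1.771² - 16.4747 ≈ -7.034
  n=2: λ₂ = 12π²/1.771² - 16.4747 ≈ 21.286
  n=3: λ₃ = 27π²/1.771² - 16.4747 ≈ 68.488
Since 3π²/1.771² ≈ 9.44 < 16.4747, λ₁ < 0.
The n=1 mode grows fastest (−λₙ is largest for n=1) → dominates.
Asymptotic: φ ~ c₁ sin(πx/1.771) e^{7.034t} (exponential growth at rate −λ₁ ≈ 7.034).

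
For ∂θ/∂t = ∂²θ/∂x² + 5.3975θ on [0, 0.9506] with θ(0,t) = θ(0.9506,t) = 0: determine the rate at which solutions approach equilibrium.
Eigenvalues: λₙ = n²π²/0.9506² - 5.3975.
First three modes:
  n=1: λ₁ = π²/0.9506² - 5.3975 ≈ 5.525
  n=2: λ₂ = 4π²/0.9506² - 5.3975 ≈ 38.291
  n=3: λ₃ = 9π²/0.9506² - 5.3975 ≈ 92.901
Since π²/0.9506² ≈ 10.922 > 5.3975, all λₙ > 0.
The n=1 mode decays slowest → dominates as t → ∞.
Asymptotic: θ ~ c₁ sin(πx/0.9506) e^{-λ₁t} with decay rate λ₁ ≈ 5.525.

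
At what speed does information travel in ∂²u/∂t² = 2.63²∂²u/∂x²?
Speed = 2.63. Information travels along characteristics x = x₀ ± 2.63t.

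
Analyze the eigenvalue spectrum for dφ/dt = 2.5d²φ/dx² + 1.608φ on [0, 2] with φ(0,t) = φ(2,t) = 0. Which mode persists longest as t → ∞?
Eigenvalues: λₙ = 2.5n²π²/2² - 1.608.
First three modes:
  n=1: λ₁ = 2.5π²/2² - 1.608 ≈ 4.561
  n=2: λ₂ = 10π²/2² - 1.608 ≈ 23.066
  n=3: λ₃ = 22.5π²/2² - 1.608 ≈ 53.909
Since 2.5π²/2² ≈ 6.169 > 1.608, all λₙ > 0.
The n=1 mode decays slowest → dominates as t → ∞.
Asymptotic: φ ~ c₁ sin(πx/2) e^{-λ₁t} with decay rate λ₁ ≈ 4.561.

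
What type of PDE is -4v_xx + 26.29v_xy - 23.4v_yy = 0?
With A = -4, B = 26.29, C = -23.4, the discriminant is 316.7641. This is a hyperbolic PDE.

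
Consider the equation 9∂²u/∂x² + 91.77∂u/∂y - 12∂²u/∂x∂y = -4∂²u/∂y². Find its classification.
Rewriting in standard form: 9∂²u/∂x² - 12∂²u/∂x∂y + 4∂²u/∂y² + 91.77∂u/∂y = 0. Parabolic. (A = 9, B = -12, C = 4 gives B² - 4AC = 0.)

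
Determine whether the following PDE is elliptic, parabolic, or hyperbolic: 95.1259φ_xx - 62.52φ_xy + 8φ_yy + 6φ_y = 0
Coefficients: A = 95.1259, B = -62.52, C = 8. B² - 4AC = 864.7216, which is positive, so the equation is hyperbolic.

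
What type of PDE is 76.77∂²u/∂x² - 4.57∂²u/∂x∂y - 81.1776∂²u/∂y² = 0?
With A = 76.77, B = -4.57, C = -81.1776, the discriminant is 24948.902308. This is a hyperbolic PDE.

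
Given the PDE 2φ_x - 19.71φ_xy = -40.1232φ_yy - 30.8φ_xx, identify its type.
Rewriting in standard form: 30.8φ_xx - 19.71φ_xy + 40.1232φ_yy + 2φ_x = 0. The second-order coefficients are A = 30.8, B = -19.71, C = 40.1232. Since B² - 4AC = -4554.69414 < 0, this is an elliptic PDE.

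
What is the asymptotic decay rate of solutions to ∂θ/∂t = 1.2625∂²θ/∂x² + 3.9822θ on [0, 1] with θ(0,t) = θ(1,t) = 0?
Eigenvalues: λₙ = 1.2625n²π²/1² - 3.9822.
First three modes:
  n=1: λ₁ = 1.2625π² - 3.9822 ≈ 8.478
  n=2: λ₂ = 5.05π² - 3.9822 ≈ 45.859
  n=3: λ₃ = 11.3625π² - 3.9822 ≈ 108.161
Since 1.2625π² ≈ 12.46 > 3.9822, all λₙ > 0.
The n=1 mode decays slowest → dominates as t → ∞.
Asymptotic: θ ~ c₁ sin(πx/1) e^{-λ₁t} with decay rate λ₁ ≈ 8.478.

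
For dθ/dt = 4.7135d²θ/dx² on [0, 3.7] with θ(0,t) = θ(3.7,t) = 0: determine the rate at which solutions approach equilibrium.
Eigenvalues: λₙ = 4.7135n²π²/3.7².
First three modes:
  n=1: λ₁ = 4.7135π²/3.7² ≈ 3.398
  n=2: λ₂ = 18.854π²/3.7² ≈ 13.593 (4× faster decay)
  n=3: λ₃ = 42.4215π²/3.7² ≈ 30.583 (9× faster decay)
As t → ∞, higher modes decay exponentially faster. The n=1 mode dominates: θ ~ c₁ sin(πx/3.7) e^{-λ₁t}.
Decay rate: λ₁ = 4.7135π²/3.7² ≈ 3.398.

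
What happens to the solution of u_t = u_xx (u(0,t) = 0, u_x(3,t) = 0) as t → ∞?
u → 0. Heat escapes through the Dirichlet boundary.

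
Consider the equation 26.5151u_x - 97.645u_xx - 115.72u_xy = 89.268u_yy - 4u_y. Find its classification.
Rewriting in standard form: -97.645u_xx - 115.72u_xy - 89.268u_yy + 26.5151u_x + 4u_y = 0. Elliptic. (A = -97.645, B = -115.72, C = -89.268 gives B² - 4AC = -21475.17704.)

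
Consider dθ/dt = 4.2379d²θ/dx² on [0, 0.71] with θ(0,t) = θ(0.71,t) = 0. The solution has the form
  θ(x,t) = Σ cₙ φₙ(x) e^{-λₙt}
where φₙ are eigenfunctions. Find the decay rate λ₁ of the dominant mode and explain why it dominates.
Eigenvalues: λₙ = 4.2379n²π²/0.71².
First three modes:
  n=1: λ₁ = 4.2379π²/0.71² ≈ 82.972
  n=2: λ₂ = 16.9516π²/0.71² ≈ 331.89 (4× faster decay)
  n=3: λ₃ = 38.1411π²/0.71² ≈ 746.752 (9× faster decay)
As t → ∞, higher modes decay exponentially faster. The n=1 mode dominates: θ ~ c₁ sin(πx/0.71) e^{-λ₁t}.
Decay rate: λ₁ = 4.2379π²/0.71² ≈ 82.972.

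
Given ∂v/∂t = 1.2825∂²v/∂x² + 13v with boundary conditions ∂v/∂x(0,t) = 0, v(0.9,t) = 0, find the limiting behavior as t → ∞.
v grows unboundedly. Reaction dominates diffusion (r=13 > κπ²/(4L²)≈3.91); solution grows exponentially.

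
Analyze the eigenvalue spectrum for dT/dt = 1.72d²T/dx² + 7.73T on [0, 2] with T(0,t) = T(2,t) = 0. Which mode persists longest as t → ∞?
Eigenvalues: λₙ = 1.72n²π²/2² - 7.73.
First three modes:
  n=1: λ₁ = 1.72π²/2² - 7.73 ≈ -3.486
  n=2: λ₂ = 6.88π²/2² - 7.73 ≈ 9.246
  n=3: λ₃ = 15.48π²/2² - 7.73 ≈ 30.465
Since 1.72π²/2² ≈ 4.244 < 7.73, λ₁ < 0.
The n=1 mode grows fastest (−λₙ is largest for n=1) → dominates.
Asymptotic: T ~ c₁ sin(πx/2) e^{3.486t} (exponential growth at rate −λ₁ ≈ 3.486).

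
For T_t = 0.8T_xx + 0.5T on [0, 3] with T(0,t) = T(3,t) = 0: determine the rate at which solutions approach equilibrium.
Eigenvalues: λₙ = 0.8n²π²/3² - 0.5.
First three modes:
  n=1: λ₁ = 0.8π²/3² - 0.5 ≈ 0.377
  n=2: λ₂ = 3.2π²/3² - 0.5 ≈ 3.009
  n=3: λ₃ = 7.2π²/3² - 0.5 ≈ 7.396
Since 0.8π²/3² ≈ 0.877 > 0.5, all λₙ > 0.
The n=1 mode decays slowest → dominates as t → ∞.
Asymptotic: T ~ c₁ sin(πx/3) e^{-λ₁t} with decay rate λ₁ ≈ 0.377.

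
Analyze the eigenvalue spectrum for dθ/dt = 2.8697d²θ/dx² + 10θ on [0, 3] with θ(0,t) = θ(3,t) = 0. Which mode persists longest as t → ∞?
Eigenvalues: λₙ = 2.8697n²π²/3² - 10.
First three modes:
  n=1: λ₁ = 2.8697π²/3² - 10 ≈ -6.853
  n=2: λ₂ = 11.4788π²/3² - 10 ≈ 2.588
  n=3: λ₃ = 25.8273π²/3² - 10 ≈ 18.323
Since 2.8697π²/3² ≈ 3.147 < 10, λ₁ < 0.
The n=1 mode grows fastest (−λₙ is largest for n=1) → dominates.
Asymptotic: θ ~ c₁ sin(πx/3) e^{6.853t} (exponential growth at rate −λ₁ ≈ 6.853).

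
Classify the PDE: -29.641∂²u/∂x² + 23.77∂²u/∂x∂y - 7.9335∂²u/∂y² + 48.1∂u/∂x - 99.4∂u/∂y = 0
A = -29.641, B = 23.77, C = -7.9335. Discriminant B² - 4AC = -375.614594. Since -375.614594 < 0, elliptic.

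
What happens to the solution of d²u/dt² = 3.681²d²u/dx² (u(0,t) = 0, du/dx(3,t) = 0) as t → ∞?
u oscillates (no decay). Energy is conserved; the solution oscillates indefinitely as standing waves.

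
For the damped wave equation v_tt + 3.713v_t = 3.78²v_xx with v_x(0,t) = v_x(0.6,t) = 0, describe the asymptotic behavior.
v → constant (steady state). Damping (γ=3.713) dissipates the nonconstant modes; with Neumann BCs the spatial average obeys M''+γM'=0 and tends to a finite limit.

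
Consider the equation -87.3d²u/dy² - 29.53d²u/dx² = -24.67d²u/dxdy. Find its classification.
Rewriting in standard form: -29.53d²u/dx² + 24.67d²u/dxdy - 87.3d²u/dy² = 0. Elliptic. (A = -29.53, B = 24.67, C = -87.3 gives B² - 4AC = -9703.2671.)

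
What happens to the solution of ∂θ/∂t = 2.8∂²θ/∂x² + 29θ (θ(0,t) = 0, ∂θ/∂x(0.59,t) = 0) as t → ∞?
θ grows unboundedly. Reaction dominates diffusion (r=29 > κπ²/(4L²)≈19.85); solution grows exponentially.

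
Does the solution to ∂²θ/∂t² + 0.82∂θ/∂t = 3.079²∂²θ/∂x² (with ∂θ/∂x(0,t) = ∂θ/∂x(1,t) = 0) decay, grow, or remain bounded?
θ → constant (steady state). Damping (γ=0.82) dissipates the nonconstant modes; with Neumann BCs the spatial average obeys M''+γM'=0 and tends to a finite limit.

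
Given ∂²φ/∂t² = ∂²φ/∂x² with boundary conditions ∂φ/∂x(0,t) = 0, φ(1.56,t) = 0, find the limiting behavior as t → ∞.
φ oscillates (no decay). Energy is conserved; the solution oscillates indefinitely as standing waves.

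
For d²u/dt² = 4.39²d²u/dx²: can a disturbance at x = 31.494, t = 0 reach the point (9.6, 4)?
No. The domain of dependence is [-7.96, 27.16], and 31.494 is outside this interval.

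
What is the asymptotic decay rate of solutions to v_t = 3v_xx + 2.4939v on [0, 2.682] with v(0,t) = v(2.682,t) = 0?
Eigenvalues: λₙ = 3n²π²/2.682² - 2.4939.
First three modes:
  n=1: λ₁ = 3π²/2.682² - 2.4939 ≈ 1.622
  n=2: λ₂ = 12π²/2.682² - 2.4939 ≈ 13.971
  n=3: λ₃ = 27π²/2.682² - 2.4939 ≈ 34.552
Since 3π²/2.682² ≈ 4.116 > 2.4939, all λₙ > 0.
The n=1 mode decays slowest → dominates as t → ∞.
Asymptotic: v ~ c₁ sin(πx/2.682) e^{-λ₁t} with decay rate λ₁ ≈ 1.622.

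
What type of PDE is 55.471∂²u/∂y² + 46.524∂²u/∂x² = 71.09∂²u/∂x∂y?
Rewriting in standard form: 46.524∂²u/∂x² - 71.09∂²u/∂x∂y + 55.471∂²u/∂y² = 0. With A = 46.524, B = -71.09, C = 55.471, the discriminant is -5269.143116. This is an elliptic PDE.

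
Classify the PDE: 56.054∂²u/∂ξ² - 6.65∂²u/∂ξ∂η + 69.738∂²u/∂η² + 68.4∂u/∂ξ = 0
A = 56.054, B = -6.65, C = 69.738. Discriminant B² - 4AC = -15592.152908. Since -15592.152908 < 0, elliptic.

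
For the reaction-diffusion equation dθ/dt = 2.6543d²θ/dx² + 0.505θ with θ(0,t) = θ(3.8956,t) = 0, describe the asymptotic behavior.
θ → 0. Diffusion dominates reaction (r=0.505 < κπ²/L²≈1.73); solution decays.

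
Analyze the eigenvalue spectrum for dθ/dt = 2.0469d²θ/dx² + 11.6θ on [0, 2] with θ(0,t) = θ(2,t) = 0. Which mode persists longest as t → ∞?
Eigenvalues: λₙ = 2.0469n²π²/2² - 11.6.
First three modes:
  n=1: λ₁ = 2.0469π²/2² - 11.6 ≈ -6.549
  n=2: λ₂ = 8.1876π²/2² - 11.6 ≈ 8.602
  n=3: λ₃ = 18.4221π²/2² - 11.6 ≈ 33.855
Since 2.0469π²/2² ≈ 5.051 < 11.6, λ₁ < 0.
The n=1 mode grows fastest (−λₙ is largest for n=1) → dominates.
Asymptotic: θ ~ c₁ sin(πx/2) e^{6.549t} (exponential growth at rate −λ₁ ≈ 6.549).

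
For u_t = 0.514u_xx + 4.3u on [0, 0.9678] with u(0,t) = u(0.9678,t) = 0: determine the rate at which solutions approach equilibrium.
Eigenvalues: λₙ = 0.514n²π²/0.9678² - 4.3.
First three modes:
  n=1: λ₁ = 0.514π²/0.9678² - 4.3 ≈ 1.116
  n=2: λ₂ = 2.056π²/0.9678² - 4.3 ≈ 17.365
  n=3: λ₃ = 4.626π²/0.9678² - 4.3 ≈ 44.445
Since 0.514π²/0.9678² ≈ 5.416 > 4.3, all λₙ > 0.
The n=1 mode decays slowest → dominates as t → ∞.
Asymptotic: u ~ c₁ sin(πx/0.9678) e^{-λ₁t} with decay rate λ₁ ≈ 1.116.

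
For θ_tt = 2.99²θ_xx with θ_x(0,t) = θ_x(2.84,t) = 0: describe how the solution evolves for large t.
θ oscillates about a mean that drifts linearly in t (generically unbounded; no decay). There is no damping, so the nonconstant modes persist as standing waves (energy conserved, no decay). But with Neumann conditions at both ends the constant mode has eigenvalue 0: the spatial mean M(t) of θ satisfies M'' = 0, so M(t) = M(0) + M'(0)·t. Unless the initial velocity has zero mean (∫θ_t(x,0)dx = 0), the solution grows linearly in t (unbounded, though not exponentially); if it does have zero mean, the solution stays bounded and simply oscillates.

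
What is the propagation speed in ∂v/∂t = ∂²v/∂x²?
Infinite. The heat equation is parabolic, not hyperbolic, so disturbances propagate instantly.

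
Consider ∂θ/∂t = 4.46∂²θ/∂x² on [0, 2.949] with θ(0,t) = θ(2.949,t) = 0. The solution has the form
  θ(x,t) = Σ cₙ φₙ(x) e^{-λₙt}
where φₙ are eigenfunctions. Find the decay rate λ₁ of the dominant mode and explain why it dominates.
Eigenvalues: λₙ = 4.46n²π²/2.949².
First three modes:
  n=1: λ₁ = 4.46π²/2.949² ≈ 5.062
  n=2: λ₂ = 17.84π²/2.949² ≈ 20.246 (4× faster decay)
  n=3: λ₃ = 40.14π²/2.949² ≈ 45.554 (9× faster decay)
As t → ∞, higher modes decay exponentially faster. The n=1 mode dominates: θ ~ c₁ sin(πx/2.949) e^{-λ₁t}.
Decay rate: λ₁ = 4.46π²/2.949² ≈ 5.062.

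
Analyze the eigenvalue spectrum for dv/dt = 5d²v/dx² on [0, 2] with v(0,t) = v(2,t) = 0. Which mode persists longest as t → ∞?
Eigenvalues: λₙ = 5n²π²/2².
First three modes:
  n=1: λ₁ = 5π²/2² ≈ 12.337
  n=2: λ₂ = 20π²/2² ≈ 49.348 (4× faster decay)
  n=3: λ₃ = 45π²/2² ≈ 111.033 (9× faster decay)
As t → ∞, higher modes decay exponentially faster. The n=1 mode dominates: v ~ c₁ sin(πx/2) e^{-λ₁t}.
Decay rate: λ₁ = 5π²/2² ≈ 12.337.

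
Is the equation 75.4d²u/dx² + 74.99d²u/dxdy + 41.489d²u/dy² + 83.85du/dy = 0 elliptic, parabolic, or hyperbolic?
Computing B² - 4AC with A = 75.4, B = 74.99, C = 41.489: discriminant = -6889.5823 (negative). Answer: elliptic.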